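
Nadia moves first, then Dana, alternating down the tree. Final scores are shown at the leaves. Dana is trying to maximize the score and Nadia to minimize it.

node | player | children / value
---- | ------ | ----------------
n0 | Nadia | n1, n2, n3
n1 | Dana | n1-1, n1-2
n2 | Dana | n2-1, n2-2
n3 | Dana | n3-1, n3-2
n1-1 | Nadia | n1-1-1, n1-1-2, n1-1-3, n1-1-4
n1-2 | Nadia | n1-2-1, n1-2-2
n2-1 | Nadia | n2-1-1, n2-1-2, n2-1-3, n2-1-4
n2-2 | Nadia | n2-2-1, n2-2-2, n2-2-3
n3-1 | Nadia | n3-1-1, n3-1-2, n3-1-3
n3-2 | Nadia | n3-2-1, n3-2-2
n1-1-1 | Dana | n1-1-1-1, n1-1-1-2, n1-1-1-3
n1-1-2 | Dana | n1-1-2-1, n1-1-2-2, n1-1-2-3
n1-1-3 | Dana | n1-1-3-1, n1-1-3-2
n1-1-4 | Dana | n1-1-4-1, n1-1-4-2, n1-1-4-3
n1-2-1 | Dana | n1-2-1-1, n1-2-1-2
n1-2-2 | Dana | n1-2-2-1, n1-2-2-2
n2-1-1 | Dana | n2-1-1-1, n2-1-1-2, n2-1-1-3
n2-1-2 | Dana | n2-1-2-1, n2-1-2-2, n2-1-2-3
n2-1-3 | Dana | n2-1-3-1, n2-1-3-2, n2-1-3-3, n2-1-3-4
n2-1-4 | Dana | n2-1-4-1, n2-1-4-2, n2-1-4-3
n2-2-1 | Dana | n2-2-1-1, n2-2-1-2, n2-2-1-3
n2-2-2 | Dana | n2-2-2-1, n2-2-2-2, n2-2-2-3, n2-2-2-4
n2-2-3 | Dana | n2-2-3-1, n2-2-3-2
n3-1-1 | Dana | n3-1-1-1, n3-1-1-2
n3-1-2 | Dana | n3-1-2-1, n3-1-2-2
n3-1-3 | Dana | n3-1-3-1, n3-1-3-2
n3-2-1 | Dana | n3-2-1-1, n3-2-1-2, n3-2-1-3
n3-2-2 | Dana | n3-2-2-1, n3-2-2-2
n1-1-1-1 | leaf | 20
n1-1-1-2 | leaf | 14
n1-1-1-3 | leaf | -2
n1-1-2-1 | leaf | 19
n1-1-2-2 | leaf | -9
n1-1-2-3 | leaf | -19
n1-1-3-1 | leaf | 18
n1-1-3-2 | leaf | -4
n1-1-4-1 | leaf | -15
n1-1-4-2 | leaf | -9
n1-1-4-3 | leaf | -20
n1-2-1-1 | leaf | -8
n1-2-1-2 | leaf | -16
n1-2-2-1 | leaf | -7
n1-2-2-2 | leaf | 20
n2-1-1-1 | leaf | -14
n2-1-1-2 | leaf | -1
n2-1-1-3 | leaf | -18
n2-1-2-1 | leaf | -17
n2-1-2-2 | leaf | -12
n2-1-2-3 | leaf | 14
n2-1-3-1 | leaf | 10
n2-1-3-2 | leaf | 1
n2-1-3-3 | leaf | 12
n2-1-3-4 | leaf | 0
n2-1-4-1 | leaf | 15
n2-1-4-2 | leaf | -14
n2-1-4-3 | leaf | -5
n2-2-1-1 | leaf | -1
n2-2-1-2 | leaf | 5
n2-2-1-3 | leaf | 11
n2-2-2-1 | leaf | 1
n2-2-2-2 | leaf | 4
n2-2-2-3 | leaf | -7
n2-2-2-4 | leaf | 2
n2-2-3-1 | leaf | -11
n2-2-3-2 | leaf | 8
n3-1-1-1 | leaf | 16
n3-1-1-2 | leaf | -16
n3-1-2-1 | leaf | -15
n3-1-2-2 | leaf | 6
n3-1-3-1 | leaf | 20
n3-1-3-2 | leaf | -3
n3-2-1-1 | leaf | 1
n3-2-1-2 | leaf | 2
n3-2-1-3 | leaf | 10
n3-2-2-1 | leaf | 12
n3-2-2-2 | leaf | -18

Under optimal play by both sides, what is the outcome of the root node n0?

n1-1-1 (Dana): max(20, 14, -2) = 20
n1-1-2 (Dana): max(19, -9, -19) = 19
n1-1-3 (Dana): max(18, -4) = 18
n1-1-4 (Dana): max(-15, -9, -20) = -9
n1-1 (Nadia): min(20, 19, 18, -9) = -9
n1-2-1 (Dana): max(-8, -16) = -8
n1-2-2 (Dana): max(-7, 20) = 20
n1-2 (Nadia): min(-8, 20) = -8
n1 (Dana): max(-9, -8) = -8
n2-1-1 (Dana): max(-14, -1, -18) = -1
n2-1-2 (Dana): max(-17, -12, 14) = 14
n2-1-3 (Dana): max(10, 1, 12, 0) = 12
n2-1-4 (Dana): max(15, -14, -5) = 15
n2-1 (Nadia): min(-1, 14, 12, 15) = -1
n2-2-1 (Dana): max(-1, 5, 11) = 11
n2-2-2 (Dana): max(1, 4, -7, 2) = 4
n2-2-3 (Dana): max(-11, 8) = 8
n2-2 (Nadia): min(11, 4, 8) = 4
n2 (Dana): max(-1, 4) = 4
n3-1-1 (Dana): max(16, -16) = 16
n3-1-2 (Dana): max(-15, 6) = 6
n3-1-3 (Dana): max(20, -3) = 20
n3-1 (Nadia): min(16, 6, 20) = 6
n3-2-1 (Dana): max(1, 2, 10) = 10
n3-2-2 (Dana): max(12, -18) = 12
n3-2 (Nadia): min(10, 12) = 10
n3 (Dana): max(6, 10) = 10
n0 (Nadia): min(-8, 4, 10) = -8

-8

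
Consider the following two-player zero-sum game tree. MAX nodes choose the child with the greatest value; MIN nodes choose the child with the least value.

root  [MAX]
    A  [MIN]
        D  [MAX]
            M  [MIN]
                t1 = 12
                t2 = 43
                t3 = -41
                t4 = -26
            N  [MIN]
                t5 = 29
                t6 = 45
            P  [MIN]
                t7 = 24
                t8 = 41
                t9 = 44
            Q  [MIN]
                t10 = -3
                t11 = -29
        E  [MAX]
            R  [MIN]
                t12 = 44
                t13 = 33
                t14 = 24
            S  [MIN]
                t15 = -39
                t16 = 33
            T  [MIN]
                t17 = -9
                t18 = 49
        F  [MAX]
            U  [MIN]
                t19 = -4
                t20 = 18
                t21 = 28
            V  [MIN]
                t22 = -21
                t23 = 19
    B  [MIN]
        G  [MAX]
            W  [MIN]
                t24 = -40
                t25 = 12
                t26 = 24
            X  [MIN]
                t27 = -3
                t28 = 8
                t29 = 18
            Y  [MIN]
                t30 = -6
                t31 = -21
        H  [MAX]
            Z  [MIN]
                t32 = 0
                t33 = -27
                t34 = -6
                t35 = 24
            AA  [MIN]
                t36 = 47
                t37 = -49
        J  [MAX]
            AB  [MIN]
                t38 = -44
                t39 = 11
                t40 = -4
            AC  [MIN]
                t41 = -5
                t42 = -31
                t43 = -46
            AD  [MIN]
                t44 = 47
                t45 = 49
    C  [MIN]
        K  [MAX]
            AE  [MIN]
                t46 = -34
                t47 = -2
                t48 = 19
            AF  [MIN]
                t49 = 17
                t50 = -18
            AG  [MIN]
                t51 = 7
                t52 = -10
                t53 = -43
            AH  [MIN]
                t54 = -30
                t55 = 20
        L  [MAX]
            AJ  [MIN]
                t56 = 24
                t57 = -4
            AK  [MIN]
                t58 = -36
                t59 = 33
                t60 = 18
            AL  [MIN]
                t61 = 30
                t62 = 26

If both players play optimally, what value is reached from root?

M (MIN): min(12, 43, -41, -26) = -41
N (MIN): min(29, 45) = 29
P (MIN): min(24, 41, 44) = 24
Q (MIN): min(-3, -29) = -29
D (MAX): max(-41, 29, 24, -29) = 29
R (MIN): min(44, 33, 24) = 24
S (MIN): min(-39, 33) = -39
T (MIN): min(-9, 49) = -9
E (MAX): max(24, -39, -9) = 24
U (MIN): min(-4, 18, 28) = -4
V (MIN): min(-21, 19) = -21
F (MAX): max(-4, -21) = -4
A (MIN): min(29, 24, -4) = -4
W (MIN): min(-40, 12, 24) = -40
X (MIN): min(-3, 8, 18) = -3
Y (MIN): min(-6, -21) = -21
G (MAX): max(-40, -3, -21) = -3
Z (MIN): min(0, -27, -6, 24) = -27
AA (MIN): min(47, -49) = -49
H (MAX): max(-27, -49) = -27
AB (MIN): min(-44, 11, -4) = -44
AC (MIN): min(-5, -31, -46) = -46
AD (MIN): min(47, 49) = 47
J (MAX): max(-44, -46, 47) = 47
B (MIN): min(-3, -27, 47) = -27
AE (MIN): min(-34, -2, 19) = -34
AF (MIN): min(17, -18) = -18
AG (MIN): min(7, -10, -43) = -43
AH (MIN): min(-30, 20) = -30
K (MAX): max(-34, -18, -43, -30) = -18
AJ (MIN): min(24, -4) = -4
AK (MIN): min(-36, 33, 18) = -36
AL (MIN): min(30, 26) = 26
L (MAX): max(-4, -36, 26) = 26
C (MIN): min(-18, 26) = -18
root (MAX): max(-4, -27, -18) = -4

-4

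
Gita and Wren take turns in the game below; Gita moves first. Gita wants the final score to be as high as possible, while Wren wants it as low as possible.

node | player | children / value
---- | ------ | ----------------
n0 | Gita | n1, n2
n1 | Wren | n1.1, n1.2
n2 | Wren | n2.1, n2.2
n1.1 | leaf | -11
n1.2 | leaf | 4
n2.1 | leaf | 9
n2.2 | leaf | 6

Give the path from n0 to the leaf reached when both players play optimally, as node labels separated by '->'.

n0 -> n2 -> n2.2

n1 (Wren): min(-11, 4) = -11
n2 (Wren): min(9, 6) = 6
n0 (Gita): max(-11, 6) = 6
At n0, Gita picks n2 (highest: 6).
At n2, Wren picks n2.2 (lowest: 6).
Terminal value 6.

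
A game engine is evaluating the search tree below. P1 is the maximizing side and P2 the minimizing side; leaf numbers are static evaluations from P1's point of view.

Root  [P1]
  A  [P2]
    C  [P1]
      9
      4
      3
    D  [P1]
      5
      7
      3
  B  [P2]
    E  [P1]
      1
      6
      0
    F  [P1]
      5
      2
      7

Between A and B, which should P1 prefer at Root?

A

C (P1): max(9, 4, 3) = 9
D (P1): max(5, 7, 3) = 7
A (P2): min(9, 7) = 7
E (P1): max(1, 6, 0) = 6
F (P1): max(5, 2, 7) = 7
B (P2): min(6, 7) = 6
P1 prefers the higher value; A=7, B=6. A is better since 7 > 6.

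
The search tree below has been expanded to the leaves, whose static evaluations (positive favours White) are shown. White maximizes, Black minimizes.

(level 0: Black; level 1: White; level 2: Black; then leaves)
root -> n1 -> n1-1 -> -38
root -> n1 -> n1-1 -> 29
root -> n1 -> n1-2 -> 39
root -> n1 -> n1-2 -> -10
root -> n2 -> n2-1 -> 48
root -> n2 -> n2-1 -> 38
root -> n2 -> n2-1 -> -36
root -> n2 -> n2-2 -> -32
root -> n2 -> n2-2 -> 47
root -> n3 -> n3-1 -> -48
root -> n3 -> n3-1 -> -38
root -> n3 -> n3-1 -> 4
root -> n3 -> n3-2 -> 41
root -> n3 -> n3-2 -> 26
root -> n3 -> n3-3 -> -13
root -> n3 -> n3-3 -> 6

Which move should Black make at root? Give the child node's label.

n2

n1-1 (Black): min(-38, 29) = -38
n1-2 (Black): min(39, -10) = -10
n1 (White): max(-38, -10) = -10
n2-1 (Black): min(48, 38, -36) = -36
n2-2 (Black): min(-32, 47) = -32
n2 (White): max(-36, -32) = -32
n3-1 (Black): min(-48, -38, 4) = -48
n3-2 (Black): min(41, 26) = 26
n3-3 (Black): min(-13, 6) = -13
n3 (White): max(-48, 26, -13) = 26
root (Black): min(-10, -32, 26) = -32
Black at root wants the lowest of {n1=-10, n2=-32, n3=26}, so chooses n2.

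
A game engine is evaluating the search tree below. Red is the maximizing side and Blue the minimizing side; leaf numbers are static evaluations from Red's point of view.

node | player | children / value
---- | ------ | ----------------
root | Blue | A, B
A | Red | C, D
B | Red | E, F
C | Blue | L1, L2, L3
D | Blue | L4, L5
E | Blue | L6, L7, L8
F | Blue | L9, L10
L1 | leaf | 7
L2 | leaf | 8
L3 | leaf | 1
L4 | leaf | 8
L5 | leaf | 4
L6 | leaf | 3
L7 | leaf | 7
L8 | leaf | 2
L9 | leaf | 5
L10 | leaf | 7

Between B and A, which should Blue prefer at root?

A

E (Blue): min(3, 7, 2) = 2
F (Blue): min(5, 7) = 5
B (Red): max(2, 5) = 5
C (Blue): min(7, 8, 1) = 1
D (Blue): min(8, 4) = 4
A (Red): max(1, 4) = 4
Blue prefers the lower value; B=5, A=4. A is better since 4 < 5.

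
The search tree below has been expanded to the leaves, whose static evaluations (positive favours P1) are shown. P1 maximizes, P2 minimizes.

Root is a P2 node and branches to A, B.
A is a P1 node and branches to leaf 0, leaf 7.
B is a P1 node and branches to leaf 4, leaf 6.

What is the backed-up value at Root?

6

A (P1): max(0, 7) = 7
B (P1): max(4, 6) = 6
Root (P2): min(7, 6) = 6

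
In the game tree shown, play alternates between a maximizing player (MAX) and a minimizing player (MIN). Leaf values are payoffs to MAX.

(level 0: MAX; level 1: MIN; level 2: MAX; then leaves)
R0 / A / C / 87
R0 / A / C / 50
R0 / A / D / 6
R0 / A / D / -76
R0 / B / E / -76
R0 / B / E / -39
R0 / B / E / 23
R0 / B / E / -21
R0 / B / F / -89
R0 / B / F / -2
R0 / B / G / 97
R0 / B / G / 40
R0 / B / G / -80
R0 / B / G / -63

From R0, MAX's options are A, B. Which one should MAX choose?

A

C (MAX): max(87, 50) = 87
D (MAX): max(6, -76) = 6
A (MIN): min(87, 6) = 6
E (MAX): max(-76, -39, 23, -21) = 23
F (MAX): max(-89, -2) = -2
G (MAX): max(97, 40, -80, -63) = 97
B (MIN): min(23, -2, 97) = -2
R0 (MAX): max(6, -2) = 6
MAX at R0 wants the highest of {A=6, B=-2}, so chooses A.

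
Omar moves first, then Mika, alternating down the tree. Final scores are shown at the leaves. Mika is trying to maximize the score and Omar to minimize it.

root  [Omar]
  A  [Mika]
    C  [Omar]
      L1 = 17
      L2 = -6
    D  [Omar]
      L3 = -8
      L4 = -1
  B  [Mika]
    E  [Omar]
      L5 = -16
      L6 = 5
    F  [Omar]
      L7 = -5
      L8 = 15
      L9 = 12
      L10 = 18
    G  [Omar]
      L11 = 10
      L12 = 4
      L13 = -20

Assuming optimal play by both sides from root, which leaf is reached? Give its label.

L2

C (Omar): min(17, -6) = -6
D (Omar): min(-8, -1) = -8
A (Mika): max(-6, -8) = -6
E (Omar): min(-16, 5) = -16
F (Omar): min(-5, 15, 12, 18) = -5
G (Omar): min(10, 4, -20) = -20
B (Mika): max(-16, -5, -20) = -5
root (Omar): min(-6, -5) = -6
At root, Omar picks A (lowest: -6).
At A, Mika picks C (highest: -6).
At C, Omar picks L2 (lowest: -6).
Terminal value -6.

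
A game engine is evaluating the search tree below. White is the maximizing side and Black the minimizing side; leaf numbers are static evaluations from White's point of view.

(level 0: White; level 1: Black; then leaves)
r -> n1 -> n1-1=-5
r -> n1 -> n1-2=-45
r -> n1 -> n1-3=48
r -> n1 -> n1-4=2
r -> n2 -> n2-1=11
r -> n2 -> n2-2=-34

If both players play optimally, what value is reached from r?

-34

n1 (Black): min(-5, -45, 48, 2) = -45
n2 (Black): min(11, -34) = -34
r (White): max(-45, -34) = -34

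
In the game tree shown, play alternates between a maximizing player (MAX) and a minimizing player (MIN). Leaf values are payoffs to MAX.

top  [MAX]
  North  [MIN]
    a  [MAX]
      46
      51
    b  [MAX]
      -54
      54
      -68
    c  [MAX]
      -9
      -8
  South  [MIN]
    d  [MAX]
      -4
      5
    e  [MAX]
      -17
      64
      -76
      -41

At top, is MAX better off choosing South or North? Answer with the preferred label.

South

d (MAX): max(-4, 5) = 5
e (MAX): max(-17, 64, -76, -41) = 64
South (MIN): min(5, 64) = 5
a (MAX): max(46, 51) = 51
b (MAX): max(-54, 54, -68) = 54
c (MAX): max(-9, -8) = -8
North (MIN): min(51, 54, -8) = -8
MAX prefers the higher value; South=5, North=-8. South is better since 5 > -8.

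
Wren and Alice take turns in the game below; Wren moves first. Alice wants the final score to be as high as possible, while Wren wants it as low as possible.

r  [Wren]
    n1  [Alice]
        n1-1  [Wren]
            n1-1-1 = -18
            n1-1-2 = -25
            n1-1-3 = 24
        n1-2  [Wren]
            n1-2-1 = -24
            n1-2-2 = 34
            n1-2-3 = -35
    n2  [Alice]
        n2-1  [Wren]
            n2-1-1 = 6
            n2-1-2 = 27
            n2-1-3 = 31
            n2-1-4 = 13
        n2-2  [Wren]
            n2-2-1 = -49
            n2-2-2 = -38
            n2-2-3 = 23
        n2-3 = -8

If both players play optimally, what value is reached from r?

-25

n1-1 (Wren): min(-18, -25, 24) = -25
n1-2 (Wren): min(-24, 34, -35) = -35
n1 (Alice): max(-25, -35) = -25
n2-1 (Wren): min(6, 27, 31, 13) = 6
n2-2 (Wren): min(-49, -38, 23) = -49
n2 (Alice): max(6, -49, -8) = 6
r (Wren): min(-25, 6) = -25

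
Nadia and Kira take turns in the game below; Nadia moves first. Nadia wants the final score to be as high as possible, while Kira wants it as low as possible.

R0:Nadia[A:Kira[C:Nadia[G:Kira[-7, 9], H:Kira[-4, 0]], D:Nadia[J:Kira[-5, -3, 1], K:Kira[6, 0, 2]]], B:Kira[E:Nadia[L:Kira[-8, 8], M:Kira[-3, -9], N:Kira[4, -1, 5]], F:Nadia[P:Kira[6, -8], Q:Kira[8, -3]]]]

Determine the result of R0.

-3

G (Kira): min(-7, 9) = -7
H (Kira): min(-4, 0) = -4
C (Nadia): max(-7, -4) = -4
J (Kira): min(-5, -3, 1) = -5
K (Kira): min(6, 0, 2) = 0
D (Nadia): max(-5, 0) = 0
A (Kira): min(-4, 0) = -4
L (Kira): min(-8, 8) = -8
M (Kira): min(-3, -9) = -9
N (Kira): min(4, -1, 5) = -1
E (Nadia): max(-8, -9, -1) = -1
P (Kira): min(6, -8) = -8
Q (Kira): min(8, -3) = -3
F (Nadia): max(-8, -3) = -3
B (Kira): min(-1, -3) = -3
R0 (Nadia): max(-4, -3) = -3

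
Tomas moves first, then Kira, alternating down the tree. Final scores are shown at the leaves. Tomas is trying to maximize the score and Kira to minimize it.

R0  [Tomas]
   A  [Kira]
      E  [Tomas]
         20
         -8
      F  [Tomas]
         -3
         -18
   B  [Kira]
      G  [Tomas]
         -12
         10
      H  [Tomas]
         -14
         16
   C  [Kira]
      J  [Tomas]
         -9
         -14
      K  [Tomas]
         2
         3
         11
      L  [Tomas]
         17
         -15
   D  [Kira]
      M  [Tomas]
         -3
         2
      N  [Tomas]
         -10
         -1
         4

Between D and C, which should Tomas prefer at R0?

D

M (Tomas): max(-3, 2) = 2
N (Tomas): max(-10, -1, 4) = 4
D (Kira): min(2, 4) = 2
J (Tomas): max(-9, -14) = -9
K (Tomas): max(2, 3, 11) = 11
L (Tomas): max(17, -15) = 17
C (Kira): min(-9, 11, 17) = -9
Tomas prefers the higher value; D=2, C=-9. D is better since 2 > -9.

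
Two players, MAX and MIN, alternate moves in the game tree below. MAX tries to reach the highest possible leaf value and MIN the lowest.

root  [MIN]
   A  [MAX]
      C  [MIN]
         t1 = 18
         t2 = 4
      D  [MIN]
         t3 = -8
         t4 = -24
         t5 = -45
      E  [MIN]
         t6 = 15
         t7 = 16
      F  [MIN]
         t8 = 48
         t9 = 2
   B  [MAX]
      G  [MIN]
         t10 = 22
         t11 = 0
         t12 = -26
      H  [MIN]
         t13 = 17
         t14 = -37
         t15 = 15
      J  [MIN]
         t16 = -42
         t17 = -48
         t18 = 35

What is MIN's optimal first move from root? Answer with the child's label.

C (MIN): min(18, 4) = 4
D (MIN): min(-8, -24, -45) = -45
E (MIN): min(15, 16) = 15
F (MIN): min(48, 2) = 2
A (MAX): max(4, -45, 15, 2) = 15
G (MIN): min(22, 0, -26) = -26
H (MIN): min(17, -37, 15) = -37
J (MIN): min(-42, -48, 35) = -48
B (MAX): max(-26, -37, -48) = -26
root (MIN): min(15, -26) = -26
MIN at root wants the lowest of {A=15, B=-26}, so chooses B.

B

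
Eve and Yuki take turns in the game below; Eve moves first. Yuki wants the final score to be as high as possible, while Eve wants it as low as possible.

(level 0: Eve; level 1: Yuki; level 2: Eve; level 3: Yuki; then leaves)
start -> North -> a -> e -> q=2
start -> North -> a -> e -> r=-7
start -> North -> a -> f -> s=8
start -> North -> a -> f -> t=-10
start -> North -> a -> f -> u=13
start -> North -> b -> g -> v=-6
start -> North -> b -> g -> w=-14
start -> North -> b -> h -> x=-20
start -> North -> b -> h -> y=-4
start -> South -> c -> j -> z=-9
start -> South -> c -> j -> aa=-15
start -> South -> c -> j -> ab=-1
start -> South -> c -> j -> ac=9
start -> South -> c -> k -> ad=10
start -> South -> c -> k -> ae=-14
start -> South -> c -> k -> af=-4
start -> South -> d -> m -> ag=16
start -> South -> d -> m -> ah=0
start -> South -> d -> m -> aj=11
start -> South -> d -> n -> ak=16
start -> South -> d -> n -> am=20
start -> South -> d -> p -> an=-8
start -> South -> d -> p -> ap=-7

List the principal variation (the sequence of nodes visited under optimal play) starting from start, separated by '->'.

e (Yuki): max(2, -7) = 2
f (Yuki): max(8, -10, 13) = 13
a (Eve): min(2, 13) = 2
g (Yuki): max(-6, -14) = -6
h (Yuki): max(-20, -4) = -4
b (Eve): min(-6, -4) = -6
North (Yuki): max(2, -6) = 2
j (Yuki): max(-9, -15, -1, 9) = 9
k (Yuki): max(10, -14, -4) = 10
c (Eve): min(9, 10) = 9
m (Yuki): max(16, 0, 11) = 16
n (Yuki): max(16, 20) = 20
p (Yuki): max(-8, -7) = -7
d (Eve): min(16, 20, -7) = -7
South (Yuki): max(9, -7) = 9
start (Eve): min(2, 9) = 2
At start, Eve picks North (lowest: 2).
At North, Yuki picks a (highest: 2).
At a, Eve picks e (lowest: 2).
At e, Yuki picks q (highest: 2).
Terminal value 2.

start -> North -> a -> e -> q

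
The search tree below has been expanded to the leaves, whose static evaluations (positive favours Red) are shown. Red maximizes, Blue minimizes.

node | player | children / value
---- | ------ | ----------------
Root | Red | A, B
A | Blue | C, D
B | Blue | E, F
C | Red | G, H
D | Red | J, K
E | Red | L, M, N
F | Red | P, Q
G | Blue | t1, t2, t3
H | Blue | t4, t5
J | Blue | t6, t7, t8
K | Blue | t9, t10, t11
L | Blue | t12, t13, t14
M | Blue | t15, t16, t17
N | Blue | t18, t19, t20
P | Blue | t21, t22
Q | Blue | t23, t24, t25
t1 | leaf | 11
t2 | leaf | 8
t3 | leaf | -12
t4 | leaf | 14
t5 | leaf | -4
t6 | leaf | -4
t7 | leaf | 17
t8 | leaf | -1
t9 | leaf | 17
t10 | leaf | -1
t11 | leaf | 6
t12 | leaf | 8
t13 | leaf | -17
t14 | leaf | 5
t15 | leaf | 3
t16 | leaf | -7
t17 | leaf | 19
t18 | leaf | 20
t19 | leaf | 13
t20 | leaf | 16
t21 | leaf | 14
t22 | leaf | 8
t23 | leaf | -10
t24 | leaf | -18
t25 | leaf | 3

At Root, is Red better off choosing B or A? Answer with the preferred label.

B

L (Blue): min(8, -17, 5) = -17
M (Blue): min(3, -7, 19) = -7
N (Blue): min(20, 13, 16) = 13
E (Red): max(-17, -7, 13) = 13
P (Blue): min(14, 8) = 8
Q (Blue): min(-10, -18, 3) = -18
F (Red): max(8, -18) = 8
B (Blue): min(13, 8) = 8
G (Blue): min(11, 8, -12) = -12
H (Blue): min(14, -4) = -4
C (Red): max(-12, -4) = -4
J (Blue): min(-4, 17, -1) = -4
K (Blue): min(17, -1, 6) = -1
D (Red): max(-4, -1) = -1
A (Blue): min(-4, -1) = -4
Red prefers the higher value; B=8, A=-4. B is better since 8 > -4.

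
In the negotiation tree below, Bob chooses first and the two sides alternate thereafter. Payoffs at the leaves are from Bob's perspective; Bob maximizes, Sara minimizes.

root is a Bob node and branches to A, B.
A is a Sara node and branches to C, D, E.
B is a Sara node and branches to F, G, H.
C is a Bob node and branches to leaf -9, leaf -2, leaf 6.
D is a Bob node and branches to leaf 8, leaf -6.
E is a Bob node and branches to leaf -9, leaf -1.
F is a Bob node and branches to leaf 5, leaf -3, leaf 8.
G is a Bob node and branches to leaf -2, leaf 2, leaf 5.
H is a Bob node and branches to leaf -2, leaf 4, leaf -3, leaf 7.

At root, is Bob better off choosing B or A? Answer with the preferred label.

B

F (Bob): max(5, -3, 8) = 8
G (Bob): max(-2, 2, 5) = 5
H (Bob): max(-2, 4, -3, 7) = 7
B (Sara): min(8, 5, 7) = 5
C (Bob): max(-9, -2, 6) = 6
D (Bob): max(8, -6) = 8
E (Bob): max(-9, -1) = -1
A (Sara): min(6, 8, -1) = -1
Bob prefers the higher value; B=5, A=-1. B is better since 5 > -1.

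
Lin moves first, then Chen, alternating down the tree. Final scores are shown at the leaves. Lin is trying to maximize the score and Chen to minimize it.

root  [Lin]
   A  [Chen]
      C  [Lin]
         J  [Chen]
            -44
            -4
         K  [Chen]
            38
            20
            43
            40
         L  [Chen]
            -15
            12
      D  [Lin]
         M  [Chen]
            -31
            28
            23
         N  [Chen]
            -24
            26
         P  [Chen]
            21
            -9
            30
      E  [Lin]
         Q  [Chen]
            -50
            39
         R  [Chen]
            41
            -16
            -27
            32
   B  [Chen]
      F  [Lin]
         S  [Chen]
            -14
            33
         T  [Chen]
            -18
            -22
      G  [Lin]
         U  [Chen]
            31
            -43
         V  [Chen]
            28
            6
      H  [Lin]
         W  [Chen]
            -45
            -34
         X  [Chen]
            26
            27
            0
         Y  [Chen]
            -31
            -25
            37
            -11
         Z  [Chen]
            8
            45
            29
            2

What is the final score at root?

J (Chen): min(-44, -4) = -44
K (Chen): min(38, 20, 43, 40) = 20
L (Chen): min(-15, 12) = -15
C (Lin): max(-44, 20, -15) = 20
M (Chen): min(-31, 28, 23) = -31
N (Chen): min(-24, 26) = -24
P (Chen): min(21, -9, 30) = -9
D (Lin): max(-31, -24, -9) = -9
Q (Chen): min(-50, 39) = -50
R (Chen): min(41, -16, -27, 32) = -27
E (Lin): max(-50, -27) = -27
A (Chen): min(20, -9, -27) = -27
S (Chen): min(-14, 33) = -14
T (Chen): min(-18, -22) = -22
F (Lin): max(-14, -22) = -14
U (Chen): min(31, -43) = -43
V (Chen): min(28, 6) = 6
G (Lin): max(-43, 6) = 6
W (Chen): min(-45, -34) = -45
X (Chen): min(26, 27, 0) = 0
Y (Chen): min(-31, -25, 37, -11) = -31
Z (Chen): min(8, 45, 29, 2) = 2
H (Lin): max(-45, 0, -31, 2) = 2
B (Chen): min(-14, 6, 2) = -14
root (Lin): max(-27, -14) = -14

-14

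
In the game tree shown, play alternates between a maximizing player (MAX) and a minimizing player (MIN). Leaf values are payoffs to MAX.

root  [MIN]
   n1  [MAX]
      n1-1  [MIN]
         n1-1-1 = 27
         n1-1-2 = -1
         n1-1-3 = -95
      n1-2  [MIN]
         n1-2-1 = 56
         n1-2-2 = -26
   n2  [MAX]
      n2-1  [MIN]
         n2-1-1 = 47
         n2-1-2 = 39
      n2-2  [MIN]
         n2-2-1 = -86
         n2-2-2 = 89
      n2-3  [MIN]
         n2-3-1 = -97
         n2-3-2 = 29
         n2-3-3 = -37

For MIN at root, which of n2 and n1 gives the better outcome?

n1

n2-1 (MIN): min(47, 39) = 39
n2-2 (MIN): min(-86, 89) = -86
n2-3 (MIN): min(-97, 29, -37) = -97
n2 (MAX): max(39, -86, -97) = 39
n1-1 (MIN): min(27, -1, -95) = -95
n1-2 (MIN): min(56, -26) = -26
n1 (MAX): max(-95, -26) = -26
MIN prefers the lower value; n2=39, n1=-26. n1 is better since -26 < 39.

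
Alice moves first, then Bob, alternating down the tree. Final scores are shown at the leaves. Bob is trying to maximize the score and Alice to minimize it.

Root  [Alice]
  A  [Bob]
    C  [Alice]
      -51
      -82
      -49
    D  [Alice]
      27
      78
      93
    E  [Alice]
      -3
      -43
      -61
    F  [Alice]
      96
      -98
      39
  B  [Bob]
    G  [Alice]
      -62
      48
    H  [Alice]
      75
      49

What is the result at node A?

C (Alice): min(-51, -82, -49) = -82
D (Alice): min(27, 78, 93) = 27
E (Alice): min(-3, -43, -61) = -61
F (Alice): min(96, -98, 39) = -98
A (Bob): max(-82, 27, -61, -98) = 27

27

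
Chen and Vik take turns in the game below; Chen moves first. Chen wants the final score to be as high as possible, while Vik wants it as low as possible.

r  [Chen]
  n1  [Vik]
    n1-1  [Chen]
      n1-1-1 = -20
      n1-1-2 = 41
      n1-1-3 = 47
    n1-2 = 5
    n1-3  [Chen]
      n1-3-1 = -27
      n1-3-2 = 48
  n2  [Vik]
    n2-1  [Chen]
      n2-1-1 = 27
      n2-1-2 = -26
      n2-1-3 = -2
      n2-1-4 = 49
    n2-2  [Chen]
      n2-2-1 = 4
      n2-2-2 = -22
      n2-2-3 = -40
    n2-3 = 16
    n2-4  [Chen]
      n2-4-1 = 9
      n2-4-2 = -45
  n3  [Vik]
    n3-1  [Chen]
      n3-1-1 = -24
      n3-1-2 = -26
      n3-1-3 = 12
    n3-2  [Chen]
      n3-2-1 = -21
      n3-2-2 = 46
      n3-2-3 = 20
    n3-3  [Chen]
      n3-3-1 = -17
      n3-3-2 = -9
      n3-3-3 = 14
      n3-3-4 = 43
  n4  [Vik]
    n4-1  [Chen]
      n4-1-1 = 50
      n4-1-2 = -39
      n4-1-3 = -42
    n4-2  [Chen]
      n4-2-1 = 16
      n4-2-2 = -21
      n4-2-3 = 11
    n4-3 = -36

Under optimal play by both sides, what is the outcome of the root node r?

12

n1-1 (Chen): max(-20, 41, 47) = 47
n1-3 (Chen): max(-27, 48) = 48
n1 (Vik): min(47, 5, 48) = 5
n2-1 (Chen): max(27, -26, -2, 49) = 49
n2-2 (Chen): max(4, -22, -40) = 4
n2-4 (Chen): max(9, -45) = 9
n2 (Vik): min(49, 4, 16, 9) = 4
n3-1 (Chen): max(-24, -26, 12) = 12
n3-2 (Chen): max(-21, 46, 20) = 46
n3-3 (Chen): max(-17, -9, 14, 43) = 43
n3 (Vik): min(12, 46, 43) = 12
n4-1 (Chen): max(50, -39, -42) = 50
n4-2 (Chen): max(16, -21, 11) = 16
n4 (Vik): min(50, 16, -36) = -36
r (Chen): max(5, 4, 12, -36) = 12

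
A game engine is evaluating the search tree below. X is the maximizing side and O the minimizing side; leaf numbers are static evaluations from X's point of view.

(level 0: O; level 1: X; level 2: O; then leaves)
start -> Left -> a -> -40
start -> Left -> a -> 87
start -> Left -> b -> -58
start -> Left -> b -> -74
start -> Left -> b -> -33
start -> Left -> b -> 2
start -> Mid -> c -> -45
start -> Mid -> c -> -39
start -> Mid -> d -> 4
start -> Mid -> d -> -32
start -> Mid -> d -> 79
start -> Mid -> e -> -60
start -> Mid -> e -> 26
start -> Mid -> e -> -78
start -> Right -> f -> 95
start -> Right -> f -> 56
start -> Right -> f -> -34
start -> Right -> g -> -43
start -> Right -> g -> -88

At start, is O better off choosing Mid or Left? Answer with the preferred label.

Left

c (O): min(-45, -39) = -45
d (O): min(4, -32, 79) = -32
e (O): min(-60, 26, -78) = -78
Mid (X): max(-45, -32, -78) = -32
a (O): min(-40, 87) = -40
b (O): min(-58, -74, -33, 2) = -74
Left (X): max(-40, -74) = -40
O prefers the lower value; Mid=-32, Left=-40. Left is better since -40 < -32.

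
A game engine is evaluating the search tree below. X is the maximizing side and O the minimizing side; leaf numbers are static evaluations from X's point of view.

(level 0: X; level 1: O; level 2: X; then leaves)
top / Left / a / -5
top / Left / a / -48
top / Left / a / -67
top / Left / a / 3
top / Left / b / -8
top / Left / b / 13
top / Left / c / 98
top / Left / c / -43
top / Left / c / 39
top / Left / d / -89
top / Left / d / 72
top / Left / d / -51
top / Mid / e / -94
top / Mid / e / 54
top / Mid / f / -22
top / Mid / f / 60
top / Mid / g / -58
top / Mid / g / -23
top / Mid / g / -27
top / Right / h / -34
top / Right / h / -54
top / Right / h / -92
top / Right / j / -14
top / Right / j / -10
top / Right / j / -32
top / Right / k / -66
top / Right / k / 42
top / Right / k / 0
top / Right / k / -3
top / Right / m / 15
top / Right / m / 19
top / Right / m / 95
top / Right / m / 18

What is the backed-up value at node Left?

a (X): max(-5, -48, -67, 3) = 3
b (X): max(-8, 13) = 13
c (X): max(98, -43, 39) = 98
d (X): max(-89, 72, -51) = 72
Left (O): min(3, 13, 98, 72) = 3

3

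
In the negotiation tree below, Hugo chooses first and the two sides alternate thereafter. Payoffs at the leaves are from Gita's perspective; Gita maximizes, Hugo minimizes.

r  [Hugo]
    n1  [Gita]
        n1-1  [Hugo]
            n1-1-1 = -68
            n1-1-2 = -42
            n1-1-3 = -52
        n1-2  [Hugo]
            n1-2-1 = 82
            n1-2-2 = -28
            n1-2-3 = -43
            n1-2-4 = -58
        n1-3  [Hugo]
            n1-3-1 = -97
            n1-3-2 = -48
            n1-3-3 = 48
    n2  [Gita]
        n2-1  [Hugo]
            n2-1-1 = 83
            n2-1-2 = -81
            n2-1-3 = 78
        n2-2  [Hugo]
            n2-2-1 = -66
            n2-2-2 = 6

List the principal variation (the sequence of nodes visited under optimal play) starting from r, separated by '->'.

r -> n2 -> n2-2 -> n2-2-1

n1-1 (Hugo): min(-68, -42, -52) = -68
n1-2 (Hugo): min(82, -28, -43, -58) = -58
n1-3 (Hugo): min(-97, -48, 48) = -97
n1 (Gita): max(-68, -58, -97) = -58
n2-1 (Hugo): min(83, -81, 78) = -81
n2-2 (Hugo): min(-66, 6) = -66
n2 (Gita): max(-81, -66) = -66
r (Hugo): min(-58, -66) = -66
At r, Hugo picks n2 (lowest: -66).
At n2, Gita picks n2-2 (highest: -66).
At n2-2, Hugo picks n2-2-1 (lowest: -66).
Terminal value -66.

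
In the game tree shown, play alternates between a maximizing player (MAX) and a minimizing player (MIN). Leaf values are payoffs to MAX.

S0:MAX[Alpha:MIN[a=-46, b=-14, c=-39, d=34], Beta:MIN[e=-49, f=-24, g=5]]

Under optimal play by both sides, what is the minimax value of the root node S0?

-46

Alpha (MIN): min(-46, -14, -39, 34) = -46
Beta (MIN): min(-49, -24, 5) = -49
S0 (MAX): max(-46, -49) = -46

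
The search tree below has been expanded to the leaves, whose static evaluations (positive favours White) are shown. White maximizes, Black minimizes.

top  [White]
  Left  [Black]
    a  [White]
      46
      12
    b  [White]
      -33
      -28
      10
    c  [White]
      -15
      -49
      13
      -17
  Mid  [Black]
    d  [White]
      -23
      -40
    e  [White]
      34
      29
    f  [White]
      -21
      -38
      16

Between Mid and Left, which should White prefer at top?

Left

d (White): max(-23, -40) = -23
e (White): max(34, 29) = 34
f (White): max(-21, -38, 16) = 16
Mid (Black): min(-23, 34, 16) = -23
a (White): max(46, 12) = 46
b (White): max(-33, -28, 10) = 10
c (White): max(-15, -49, 13, -17) = 13
Left (Black): min(46, 10, 13) = 10
White prefers the higher value; Mid=-23, Left=10. Left is better since 10 > -23.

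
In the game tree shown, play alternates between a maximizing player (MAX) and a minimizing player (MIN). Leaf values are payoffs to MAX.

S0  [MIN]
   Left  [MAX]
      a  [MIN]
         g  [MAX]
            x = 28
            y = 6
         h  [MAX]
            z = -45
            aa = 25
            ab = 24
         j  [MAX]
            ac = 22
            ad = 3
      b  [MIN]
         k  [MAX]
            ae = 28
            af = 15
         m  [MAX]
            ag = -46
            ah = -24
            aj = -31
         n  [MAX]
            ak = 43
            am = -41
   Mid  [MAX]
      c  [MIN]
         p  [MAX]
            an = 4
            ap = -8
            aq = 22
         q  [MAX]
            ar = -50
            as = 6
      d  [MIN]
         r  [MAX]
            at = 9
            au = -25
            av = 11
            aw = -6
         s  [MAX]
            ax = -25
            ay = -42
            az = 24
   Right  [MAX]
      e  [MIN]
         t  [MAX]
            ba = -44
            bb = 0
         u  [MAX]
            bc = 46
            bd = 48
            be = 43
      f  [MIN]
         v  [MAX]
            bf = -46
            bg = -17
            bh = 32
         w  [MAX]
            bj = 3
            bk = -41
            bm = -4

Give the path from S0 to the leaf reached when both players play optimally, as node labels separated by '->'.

g (MAX): max(28, 6) = 28
h (MAX): max(-45, 25, 24) = 25
j (MAX): max(22, 3) = 22
a (MIN): min(28, 25, 22) = 22
k (MAX): max(28, 15) = 28
m (MAX): max(-46, -24, -31) = -24
n (MAX): max(43, -41) = 43
b (MIN): min(28, -24, 43) = -24
Left (MAX): max(22, -24) = 22
p (MAX): max(4, -8, 22) = 22
q (MAX): max(-50, 6) = 6
c (MIN): min(22, 6) = 6
r (MAX): max(9, -25, 11, -6) = 11
s (MAX): max(-25, -42, 24) = 24
d (MIN): min(11, 24) = 11
Mid (MAX): max(6, 11) = 11
t (MAX): max(-44, 0) = 0
u (MAX): max(46, 48, 43) = 48
e (MIN): min(0, 48) = 0
v (MAX): max(-46, -17, 32) = 32
w (MAX): max(3, -41, -4) = 3
f (MIN): min(32, 3) = 3
Right (MAX): max(0, 3) = 3
S0 (MIN): min(22, 11, 3) = 3
At S0, MIN picks Right (lowest: 3).
At Right, MAX picks f (highest: 3).
At f, MIN picks w (lowest: 3).
At w, MAX picks bj (highest: 3).
Terminal value 3.

S0 -> Right -> f -> w -> bj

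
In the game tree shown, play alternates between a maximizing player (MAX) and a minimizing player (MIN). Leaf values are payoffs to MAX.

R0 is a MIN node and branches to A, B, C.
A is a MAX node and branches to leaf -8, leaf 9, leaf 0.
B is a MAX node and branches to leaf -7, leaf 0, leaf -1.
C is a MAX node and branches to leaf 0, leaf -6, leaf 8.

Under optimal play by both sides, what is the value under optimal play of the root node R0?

A (MAX): max(-8, 9, 0) = 9
B (MAX): max(-7, 0, -1) = 0
C (MAX): max(0, -6, 8) = 8
R0 (MIN): min(9, 0, 8) = 0

0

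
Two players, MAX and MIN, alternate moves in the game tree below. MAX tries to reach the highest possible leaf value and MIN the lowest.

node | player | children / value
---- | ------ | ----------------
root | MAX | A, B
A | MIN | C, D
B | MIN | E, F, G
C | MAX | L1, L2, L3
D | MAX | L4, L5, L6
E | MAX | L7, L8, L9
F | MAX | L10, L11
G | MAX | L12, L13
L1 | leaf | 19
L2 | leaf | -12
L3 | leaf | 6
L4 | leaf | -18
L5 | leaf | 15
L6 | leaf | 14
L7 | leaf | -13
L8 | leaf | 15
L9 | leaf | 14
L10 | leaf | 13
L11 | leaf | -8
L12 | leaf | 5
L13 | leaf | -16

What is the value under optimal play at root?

15

C (MAX): max(19, -12, 6) = 19
D (MAX): max(-18, 15, 14) = 15
A (MIN): min(19, 15) = 15
E (MAX): max(-13, 15, 14) = 15
F (MAX): max(13, -8) = 13
G (MAX): max(5, -16) = 5
B (MIN): min(15, 13, 5) = 5
root (MAX): max(15, 5) = 15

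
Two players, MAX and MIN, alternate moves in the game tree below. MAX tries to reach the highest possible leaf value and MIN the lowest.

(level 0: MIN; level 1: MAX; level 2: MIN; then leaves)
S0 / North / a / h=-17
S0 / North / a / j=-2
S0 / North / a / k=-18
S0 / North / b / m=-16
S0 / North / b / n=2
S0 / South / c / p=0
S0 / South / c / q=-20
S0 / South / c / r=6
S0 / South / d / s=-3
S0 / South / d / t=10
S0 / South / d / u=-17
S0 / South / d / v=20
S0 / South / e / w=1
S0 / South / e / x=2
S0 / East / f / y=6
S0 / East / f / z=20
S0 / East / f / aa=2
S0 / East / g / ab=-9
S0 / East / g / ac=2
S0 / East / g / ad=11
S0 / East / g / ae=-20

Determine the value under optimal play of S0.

a (MIN): min(-17, -2, -18) = -18
b (MIN): min(-16, 2) = -16
North (MAX): max(-18, -16) = -16
c (MIN): min(0, -20, 6) = -20
d (MIN): min(-3, 10, -17, 20) = -17
e (MIN): min(1, 2) = 1
South (MAX): max(-20, -17, 1) = 1
f (MIN): min(6, 20, 2) = 2
g (MIN): min(-9, 2, 11, -20) = -20
East (MAX): max(2, -20) = 2
S0 (MIN): min(-16, 1, 2) = -16

-16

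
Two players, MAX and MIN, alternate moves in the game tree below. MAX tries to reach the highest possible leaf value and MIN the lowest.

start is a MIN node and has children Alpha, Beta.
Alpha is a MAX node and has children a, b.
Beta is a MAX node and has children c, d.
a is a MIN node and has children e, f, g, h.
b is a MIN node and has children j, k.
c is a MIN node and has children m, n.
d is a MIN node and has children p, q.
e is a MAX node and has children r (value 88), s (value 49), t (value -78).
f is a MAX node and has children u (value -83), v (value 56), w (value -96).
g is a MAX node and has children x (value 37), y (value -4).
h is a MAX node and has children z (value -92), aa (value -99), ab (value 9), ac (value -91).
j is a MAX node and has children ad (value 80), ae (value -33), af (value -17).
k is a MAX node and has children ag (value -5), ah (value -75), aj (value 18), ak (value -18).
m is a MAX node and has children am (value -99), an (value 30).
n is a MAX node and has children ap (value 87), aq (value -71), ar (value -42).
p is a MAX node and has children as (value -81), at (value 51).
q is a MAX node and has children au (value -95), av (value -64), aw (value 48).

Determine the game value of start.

e (MAX): max(88, 49, -78) = 88
f (MAX): max(-83, 56, -96) = 56
g (MAX): max(37, -4) = 37
h (MAX): max(-92, -99, 9, -91) = 9
a (MIN): min(88, 56, 37, 9) = 9
j (MAX): max(80, -33, -17) = 80
k (MAX): max(-5, -75, 18, -18) = 18
b (MIN): min(80, 18) = 18
Alpha (MAX): max(9, 18) = 18
m (MAX): max(-99, 30) = 30
n (MAX): max(87, -71, -42) = 87
c (MIN): min(30, 87) = 30
p (MAX): max(-81, 51) = 51
q (MAX): max(-95, -64, 48) = 48
d (MIN): min(51, 48) = 48
Beta (MAX): max(30, 48) = 48
start (MIN): min(18, 48) = 18

18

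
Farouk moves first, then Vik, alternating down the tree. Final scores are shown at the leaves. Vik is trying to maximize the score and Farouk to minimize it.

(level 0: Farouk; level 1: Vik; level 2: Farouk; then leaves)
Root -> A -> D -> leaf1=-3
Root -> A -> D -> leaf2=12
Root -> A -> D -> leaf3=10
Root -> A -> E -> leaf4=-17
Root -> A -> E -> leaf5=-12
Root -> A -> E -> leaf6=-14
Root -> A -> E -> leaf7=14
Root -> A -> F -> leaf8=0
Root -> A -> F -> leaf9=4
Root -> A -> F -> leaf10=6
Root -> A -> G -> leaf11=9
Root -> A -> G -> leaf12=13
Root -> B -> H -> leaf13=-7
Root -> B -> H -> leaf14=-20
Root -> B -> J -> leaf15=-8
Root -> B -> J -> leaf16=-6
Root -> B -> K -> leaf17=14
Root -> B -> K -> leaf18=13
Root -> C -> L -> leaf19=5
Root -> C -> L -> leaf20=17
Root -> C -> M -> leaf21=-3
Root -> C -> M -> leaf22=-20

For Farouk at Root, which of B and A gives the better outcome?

A

H (Farouk): min(-7, -20) = -20
J (Farouk): min(-8, -6) = -8
K (Farouk): min(14, 13) = 13
B (Vik): max(-20, -8, 13) = 13
D (Farouk): min(-3, 12, 10) = -3
E (Farouk): min(-17, -12, -14, 14) = -17
F (Farouk): min(0, 4, 6) = 0
G (Farouk): min(9, 13) = 9
A (Vik): max(-3, -17, 0, 9) = 9
Farouk prefers the lower value; B=13, A=9. A is better since 9 < 13.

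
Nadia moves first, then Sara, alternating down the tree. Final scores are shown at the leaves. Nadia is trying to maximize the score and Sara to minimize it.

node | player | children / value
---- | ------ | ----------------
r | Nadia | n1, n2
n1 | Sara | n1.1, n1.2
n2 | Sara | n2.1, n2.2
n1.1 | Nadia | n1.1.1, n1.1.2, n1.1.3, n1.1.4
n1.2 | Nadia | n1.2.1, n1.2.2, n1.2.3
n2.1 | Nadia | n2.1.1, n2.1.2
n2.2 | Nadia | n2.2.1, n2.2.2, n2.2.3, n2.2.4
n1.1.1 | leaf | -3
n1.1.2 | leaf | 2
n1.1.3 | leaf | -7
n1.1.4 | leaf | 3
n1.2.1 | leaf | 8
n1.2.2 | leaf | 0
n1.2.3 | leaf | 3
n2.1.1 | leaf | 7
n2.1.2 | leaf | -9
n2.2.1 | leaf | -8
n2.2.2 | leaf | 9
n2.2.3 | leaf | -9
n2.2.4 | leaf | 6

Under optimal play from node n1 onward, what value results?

3

n1.1 (Nadia): max(-3, 2, -7, 3) = 3
n1.2 (Nadia): max(8, 0, 3) = 8
n1 (Sara): min(3, 8) = 3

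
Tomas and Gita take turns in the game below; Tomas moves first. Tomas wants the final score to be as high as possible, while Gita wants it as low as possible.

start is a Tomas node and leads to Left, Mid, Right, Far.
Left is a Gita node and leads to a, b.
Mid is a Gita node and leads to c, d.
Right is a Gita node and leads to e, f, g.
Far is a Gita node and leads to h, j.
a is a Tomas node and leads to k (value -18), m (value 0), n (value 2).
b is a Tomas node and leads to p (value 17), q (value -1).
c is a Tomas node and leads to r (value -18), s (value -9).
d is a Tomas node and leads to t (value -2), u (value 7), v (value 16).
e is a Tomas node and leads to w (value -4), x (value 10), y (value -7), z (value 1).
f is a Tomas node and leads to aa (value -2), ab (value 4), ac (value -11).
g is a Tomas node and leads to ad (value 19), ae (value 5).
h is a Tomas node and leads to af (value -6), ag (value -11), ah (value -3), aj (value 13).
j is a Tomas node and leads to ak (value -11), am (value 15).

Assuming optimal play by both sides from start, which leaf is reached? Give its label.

aj

a (Tomas): max(-18, 0, 2) = 2
b (Tomas): max(17, -1) = 17
Left (Gita): min(2, 17) = 2
c (Tomas): max(-18, -9) = -9
d (Tomas): max(-2, 7, 16) = 16
Mid (Gita): min(-9, 16) = -9
e (Tomas): max(-4, 10, -7, 1) = 10
f (Tomas): max(-2, 4, -11) = 4
g (Tomas): max(19, 5) = 19
Right (Gita): min(10, 4, 19) = 4
h (Tomas): max(-6, -11, -3, 13) = 13
j (Tomas): max(-11, 15) = 15
Far (Gita): min(13, 15) = 13
start (Tomas): max(2, -9, 4, 13) = 13
At start, Tomas picks Far (highest: 13).
At Far, Gita picks h (lowest: 13).
At h, Tomas picks aj (highest: 13).
Terminal value 13.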